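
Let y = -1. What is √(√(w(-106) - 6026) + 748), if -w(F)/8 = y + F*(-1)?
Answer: √(748 + I*√6866) ≈ 27.391 + 1.5125*I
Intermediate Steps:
w(F) = 8 + 8*F (w(F) = -8*(-1 + F*(-1)) = -8*(-1 - F) = 8 + 8*F)
√(√(w(-106) - 6026) + 748) = √(√((8 + 8*(-106)) - 6026) + 748) = √(√((8 - 848) - 6026) + 748) = √(√(-840 - 6026) + 748) = √(√(-6866) + 748) = √(I*√6866 + 748) = √(748 + I*√6866)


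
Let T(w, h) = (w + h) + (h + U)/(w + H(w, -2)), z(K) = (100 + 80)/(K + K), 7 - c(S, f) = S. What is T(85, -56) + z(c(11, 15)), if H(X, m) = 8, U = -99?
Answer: 29/6 ≈ 4.8333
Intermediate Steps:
c(S, f) = 7 - S
z(K) = 90/K (z(K) = 180/((2*K)) = 180*(1/(2*K)) = 90/K)
T(w, h) = h + w + (-99 + h)/(8 + w) (T(w, h) = (w + h) + (h - 99)/(w + 8) = (h + w) + (-99 + h)/(8 + w) = h + w + (-99 + h)/(8 + w))
T(85, -56) + z(c(11, 15)) = (-99 + 85² + 8*85 + 9*(-56) - 56*85)/(8 + 85) + 90/(7 - 1*11) = (-99 + 7225 + 680 - 504 - 4760)/93 + 90/(7 - 11) = (1/93)*2542 + 90/(-4) = 82/3 + 90*(-¼) = 82/3 - 45/2 = 29/6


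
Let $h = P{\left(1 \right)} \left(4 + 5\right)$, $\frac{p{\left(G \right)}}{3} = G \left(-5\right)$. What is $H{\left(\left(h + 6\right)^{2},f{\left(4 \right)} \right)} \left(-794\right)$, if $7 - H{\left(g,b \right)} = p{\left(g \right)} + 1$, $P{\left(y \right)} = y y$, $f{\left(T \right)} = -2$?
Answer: $-2684514$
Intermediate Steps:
$P{\left(y \right)} = y^{2}$
$p{\left(G \right)} = - 15 G$ ($p{\left(G \right)} = 3 G \left(-5\right) = 3 \left(- 5 G\right) = - 15 G$)
$h = 9$ ($h = 1^{2} \left(4 + 5\right) = 1 \cdot 9 = 9$)
$H{\left(g,b \right)} = 6 + 15 g$ ($H{\left(g,b \right)} = 7 - \left(- 15 g + 1\right) = 7 - \left(1 - 15 g\right) = 7 + \left(-1 + 15 g\right) = 6 + 15 g$)
$H{\left(\left(h + 6\right)^{2},f{\left(4 \right)} \right)} \left(-794\right) = \left(6 + 15 \left(9 + 6\right)^{2}\right) \left(-794\right) = \left(6 + 15 \cdot 15^{2}\right) \left(-794\right) = \left(6 + 15 \cdot 225\right) \left(-794\right) = \left(6 + 3375\right) \left(-794\right) = 3381 \left(-794\right) = -2684514$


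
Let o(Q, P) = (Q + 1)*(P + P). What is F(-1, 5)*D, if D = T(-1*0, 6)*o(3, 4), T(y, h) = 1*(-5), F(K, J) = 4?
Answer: -640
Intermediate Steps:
o(Q, P) = 2*P*(1 + Q) (o(Q, P) = (1 + Q)*(2*P) = 2*P*(1 + Q))
T(y, h) = -5
D = -160 (D = -10*4*(1 + 3) = -10*4*4 = -5*32 = -160)
F(-1, 5)*D = 4*(-160) = -640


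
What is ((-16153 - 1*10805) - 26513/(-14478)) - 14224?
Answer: -596206483/14478 ≈ -41180.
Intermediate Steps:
((-16153 - 1*10805) - 26513/(-14478)) - 14224 = ((-16153 - 10805) - 26513*(-1/14478)) - 14224 = (-26958 + 26513/14478) - 14224 = -390271411/14478 - 14224 = -596206483/14478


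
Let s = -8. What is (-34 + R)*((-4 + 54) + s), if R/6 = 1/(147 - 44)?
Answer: -146832/103 ≈ -1425.6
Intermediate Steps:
R = 6/103 (R = 6/(147 - 44) = 6/103 ≈ 0.058252)
(-34 + R)*((-4 + 54) + s) = (-34 + 6/103)*((-4 + 54) - 8) = -3496*(50 - 8)/103 = -3496/103*42 = -146832/103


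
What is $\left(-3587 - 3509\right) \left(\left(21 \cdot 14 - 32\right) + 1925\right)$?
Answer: $-15518952$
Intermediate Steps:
$\left(-3587 - 3509\right) \left(\left(21 \cdot 14 - 32\right) + 1925\right) = - 7096 \left(\left(294 - 32\right) + 1925\right) = - 7096 \left(262 + 1925\right) = \left(-7096\right) 2187 = -15518952$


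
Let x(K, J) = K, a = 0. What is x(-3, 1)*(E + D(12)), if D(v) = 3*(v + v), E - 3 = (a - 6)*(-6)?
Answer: -333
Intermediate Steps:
E = 39 (E = 3 + (0 - 6)*(-6) = 3 - 6*(-6) = 3 + 36 = 39)
D(v) = 6*v (D(v) = 3*(2*v) = 6*v)
x(-3, 1)*(E + D(12)) = -3*(39 + 6*12) = -3*(39 + 72) = -3*111 = -333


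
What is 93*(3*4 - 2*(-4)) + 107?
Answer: 1967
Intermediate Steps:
93*(3*4 - 2*(-4)) + 107 = 93*(12 + 8) + 107 = 93*20 + 107 = 1860 + 107 = 1967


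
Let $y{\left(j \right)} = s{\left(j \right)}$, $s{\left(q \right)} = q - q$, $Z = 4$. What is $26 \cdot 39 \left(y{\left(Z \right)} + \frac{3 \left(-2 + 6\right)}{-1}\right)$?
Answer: $-12168$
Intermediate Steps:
$s{\left(q \right)} = 0$
$y{\left(j \right)} = 0$
$26 \cdot 39 \left(y{\left(Z \right)} + \frac{3 \left(-2 + 6\right)}{-1}\right) = 26 \cdot 39 \left(0 + \frac{3 \left(-2 + 6\right)}{-1}\right) = 1014 \left(0 - 3 \cdot 4\right) = 1014 \left(0 - 12\right) = 1014 \left(-12\right) = -12168$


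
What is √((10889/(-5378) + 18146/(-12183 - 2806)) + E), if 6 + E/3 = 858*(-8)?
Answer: I*√133947026409234950418/80610842 ≈ 143.57*I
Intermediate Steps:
E = -20610 (E = -18 + 3*(858*(-8)) = -18 + 3*(-6864) = -18 - 20592 = -20610)
√((10889/(-5378) + 18146/(-12183 - 2806)) + E) = √((10889/(-5378) + 18146/(-12183 - 2806)) - 20610) = √((10889*(-1/5378) + 18146/(-14989)) - 20610) = √((-10889/5378 + 18146*(-1/14989)) - 20610) = √((-10889/5378 - 18146/14989) - 20610) = √(-260804409/80610842 - 20610) = √(-1661650258029/80610842) = I*√133947026409234950418/80610842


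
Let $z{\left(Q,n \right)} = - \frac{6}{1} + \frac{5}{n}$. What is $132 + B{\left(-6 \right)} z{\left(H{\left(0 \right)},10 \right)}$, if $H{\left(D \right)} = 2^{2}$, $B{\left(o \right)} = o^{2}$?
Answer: $-66$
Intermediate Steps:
$H{\left(D \right)} = 4$
$z{\left(Q,n \right)} = -6 + \frac{5}{n}$ ($z{\left(Q,n \right)} = \left(-6\right) 1 + \frac{5}{n} = -6 + \frac{5}{n}$)
$132 + B{\left(-6 \right)} z{\left(H{\left(0 \right)},10 \right)} = 132 + \left(-6\right)^{2} \left(-6 + \frac{5}{10}\right) = 132 + 36 \left(-6 + 5 \cdot \frac{1}{10}\right) = 132 + 36 \left(-6 + \frac{1}{2}\right) = 132 + 36 \left(- \frac{11}{2}\right) = 132 - 198 = -66$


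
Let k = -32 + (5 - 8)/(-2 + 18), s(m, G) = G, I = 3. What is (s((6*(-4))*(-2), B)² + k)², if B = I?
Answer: 137641/256 ≈ 537.66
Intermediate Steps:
B = 3
k = -515/16 (k = -32 - 3/16 = -515/16 ≈ -32.188)
(s((6*(-4))*(-2), B)² + k)² = (3² - 515/16)² = (9 - 515/16)² = (-371/16)² = 137641/256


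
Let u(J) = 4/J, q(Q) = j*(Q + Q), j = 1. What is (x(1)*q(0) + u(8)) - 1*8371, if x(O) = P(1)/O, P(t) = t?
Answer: -16741/2 ≈ -8370.5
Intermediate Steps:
q(Q) = 2*Q (q(Q) = 1*(Q + Q) = 1*(2*Q) = 2*Q)
x(O) = 1/O
(x(1)*q(0) + u(8)) - 1*8371 = ((2*0)/1 + 4/8) - 1*8371 = (1*0 + 4*(1/8)) - 8371 = (0 + 1/2) - 8371 = 1/2 - 8371 = -16741/2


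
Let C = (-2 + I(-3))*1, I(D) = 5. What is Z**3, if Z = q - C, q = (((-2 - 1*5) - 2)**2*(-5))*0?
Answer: -27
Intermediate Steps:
q = 0 (q = (((-2 - 5) - 2)**2*(-5))*0 = ((-7 - 2)**2*(-5))*0 = ((-9)**2*(-5))*0 = (81*(-5))*0 = -405*0 = 0)
C = 3 (C = (-2 + 5)*1 = 3*1 = 3)
Z = -3 (Z = 0 - 1*3 = 0 - 3 = -3)
Z**3 = (-3)**3 = -27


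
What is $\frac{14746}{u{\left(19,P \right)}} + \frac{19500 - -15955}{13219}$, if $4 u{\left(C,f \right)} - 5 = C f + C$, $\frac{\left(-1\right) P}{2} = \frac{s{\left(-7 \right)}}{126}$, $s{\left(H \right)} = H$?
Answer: $\frac{7025717389}{3106465} \approx 2261.6$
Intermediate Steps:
$P = \frac{1}{9}$ ($P = - 2 \left(- \frac{7}{126}\right) = - 2 \left(\left(-7\right) \frac{1}{126}\right) = \left(-2\right) \left(- \frac{1}{18}\right) = \frac{1}{9} \approx 0.11111$)
$u{\left(C,f \right)} = \frac{5}{4} + \frac{C}{4} + \frac{C f}{4}$ ($u{\left(C,f \right)} = \frac{5}{4} + \frac{C f + C}{4} = \frac{5}{4} + \frac{C + C f}{4} = \frac{5}{4} + \left(\frac{C}{4} + \frac{C f}{4}\right) = \frac{5}{4} + \frac{C}{4} + \frac{C f}{4}$)
$\frac{14746}{u{\left(19,P \right)}} + \frac{19500 - -15955}{13219} = \frac{14746}{\frac{5}{4} + \frac{1}{4} \cdot 19 + \frac{1}{4} \cdot 19 \cdot \frac{1}{9}} + \frac{19500 - -15955}{13219} = \frac{14746}{\frac{5}{4} + \frac{19}{4} + \frac{19}{36}} + \left(19500 + 15955\right) \frac{1}{13219} = \frac{14746}{\frac{235}{36}} + 35455 \cdot \frac{1}{13219} = 14746 \cdot \frac{36}{235} + \frac{35455}{13219} = \frac{530856}{235} + \frac{35455}{13219} = \frac{7025717389}{3106465}$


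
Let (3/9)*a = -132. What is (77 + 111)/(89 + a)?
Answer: -188/307 ≈ -0.61238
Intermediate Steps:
a = -396 (a = 3*(-132) = -396)
(77 + 111)/(89 + a) = (77 + 111)/(89 - 396) = 188/(-307) = -1/307*188 = -188/307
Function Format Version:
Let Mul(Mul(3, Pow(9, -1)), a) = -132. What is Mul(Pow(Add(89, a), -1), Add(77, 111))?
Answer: Rational(-188, 307) ≈ -0.61238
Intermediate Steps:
a = -396 (a = Mul(3, -132) = -396)
Mul(Pow(Add(89, a), -1), Add(77, 111)) = Mul(Pow(Add(89, -396), -1), Add(77, 111)) = Mul(Pow(-307, -1), 188) = Mul(Rational(-1, 307), 188) = Rational(-188, 307)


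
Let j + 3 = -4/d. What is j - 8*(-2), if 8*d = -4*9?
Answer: 125/9 ≈ 13.889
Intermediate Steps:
d = -9/2 (d = (-4*9)/8 = (⅛)*(-36) = -9/2 ≈ -4.5000)
j = -19/9 (j = -3 - 4/(-9/2) = -3 - 4*(-2/9) = -3 + 8/9 = -19/9 ≈ -2.1111)
j - 8*(-2) = -19/9 - 8*(-2) = -19/9 + 16 = 125/9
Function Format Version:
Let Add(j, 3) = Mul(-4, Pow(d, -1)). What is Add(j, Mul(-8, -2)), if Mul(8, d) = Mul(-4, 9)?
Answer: Rational(125, 9) ≈ 13.889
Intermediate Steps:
d = Rational(-9, 2) (d = Mul(Rational(1, 8), Mul(-4, 9)) = Mul(Rational(1, 8), -36) = Rational(-9, 2) ≈ -4.5000)
j = Rational(-19, 9) (j = Add(-3, Mul(-4, Pow(Rational(-9, 2), -1))) = Add(-3, Mul(-4, Rational(-2, 9))) = Add(-3, Rational(8, 9)) = Rational(-19, 9) ≈ -2.1111)
Add(j, Mul(-8, -2)) = Add(Rational(-19, 9), Mul(-8, -2)) = Add(Rational(-19, 9), 16) = Rational(125, 9)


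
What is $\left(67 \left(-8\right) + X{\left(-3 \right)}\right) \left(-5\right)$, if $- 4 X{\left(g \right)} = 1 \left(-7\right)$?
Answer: $\frac{10685}{4} \approx 2671.3$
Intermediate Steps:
$X{\left(g \right)} = \frac{7}{4}$ ($X{\left(g \right)} = - \frac{1 \left(-7\right)}{4} = \left(- \frac{1}{4}\right) \left(-7\right) = \frac{7}{4}$)
$\left(67 \left(-8\right) + X{\left(-3 \right)}\right) \left(-5\right) = \left(67 \left(-8\right) + \frac{7}{4}\right) \left(-5\right) = \left(-536 + \frac{7}{4}\right) \left(-5\right) = \left(- \frac{2137}{4}\right) \left(-5\right) = \frac{10685}{4}$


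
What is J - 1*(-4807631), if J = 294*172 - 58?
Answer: 4858141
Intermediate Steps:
J = 50510 (J = 50568 - 58 = 50510)
J - 1*(-4807631) = 50510 - 1*(-4807631) = 50510 + 4807631 = 4858141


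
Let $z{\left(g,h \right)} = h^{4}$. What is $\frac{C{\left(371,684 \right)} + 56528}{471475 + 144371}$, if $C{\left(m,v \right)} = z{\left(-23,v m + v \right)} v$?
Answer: $\frac{1433581118966883293752936}{307923} \approx 4.6556 \cdot 10^{18}$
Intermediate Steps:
$C{\left(m,v \right)} = v \left(v + m v\right)^{4}$ ($C{\left(m,v \right)} = \left(v m + v\right)^{4} v = \left(m v + v\right)^{4} v = \left(v + m v\right)^{4} v = v \left(v + m v\right)^{4}$)
$\frac{C{\left(371,684 \right)} + 56528}{471475 + 144371} = \frac{684^{5} \left(1 + 371\right)^{4} + 56528}{471475 + 144371} = \frac{149720237927424 \cdot 372^{4} + 56528}{615846} = \left(149720237927424 \cdot 19150131456 + 56528\right) \frac{1}{615846} = \left(2867162237933766587449344 + 56528\right) \frac{1}{615846} = 2867162237933766587505872 \cdot \frac{1}{615846} = \frac{1433581118966883293752936}{307923}$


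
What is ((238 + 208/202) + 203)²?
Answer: 1993176025/10201 ≈ 1.9539e+5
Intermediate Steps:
((238 + 208/202) + 203)² = ((238 + 208*(1/202)) + 203)² = ((238 + 104/101) + 203)² = (24142/101 + 203)² = (44645/101)² = 1993176025/10201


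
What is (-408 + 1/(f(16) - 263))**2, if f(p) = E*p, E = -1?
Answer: 12957951889/77841 ≈ 1.6647e+5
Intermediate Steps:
f(p) = -p
(-408 + 1/(f(16) - 263))**2 = (-408 + 1/(-1*16 - 263))**2 = (-408 + 1/(-16 - 263))**2 = (-408 + 1/(-279))**2 = (-408 - 1/279)**2 = (-113833/279)**2 = 12957951889/77841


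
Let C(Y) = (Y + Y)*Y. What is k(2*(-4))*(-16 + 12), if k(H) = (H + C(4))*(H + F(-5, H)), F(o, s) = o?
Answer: 1248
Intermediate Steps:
C(Y) = 2*Y² (C(Y) = (2*Y)*Y = 2*Y²)
k(H) = (-5 + H)*(32 + H) (k(H) = (H + 2*4²)*(H - 5) = (H + 2*16)*(-5 + H) = (H + 32)*(-5 + H) = (32 + H)*(-5 + H) = (-5 + H)*(32 + H))
k(2*(-4))*(-16 + 12) = (-160 + (2*(-4))² + 27*(2*(-4)))*(-16 + 12) = (-160 + (-8)² + 27*(-8))*(-4) = (-160 + 64 - 216)*(-4) = -312*(-4) = 1248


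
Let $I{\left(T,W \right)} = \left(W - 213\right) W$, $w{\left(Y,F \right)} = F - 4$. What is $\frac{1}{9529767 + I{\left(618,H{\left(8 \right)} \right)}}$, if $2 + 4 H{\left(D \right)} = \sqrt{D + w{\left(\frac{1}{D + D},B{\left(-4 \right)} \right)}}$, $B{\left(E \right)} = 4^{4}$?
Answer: $\frac{1905978}{18163760533583} + \frac{107 \sqrt{65}}{90818802667915} \approx 1.0494 \cdot 10^{-7}$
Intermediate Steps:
$B{\left(E \right)} = 256$
$w{\left(Y,F \right)} = -4 + F$
$H{\left(D \right)} = - \frac{1}{2} + \frac{\sqrt{252 + D}}{4}$ ($H{\left(D \right)} = - \frac{1}{2} + \frac{\sqrt{D + \left(-4 + 256\right)}}{4} = - \frac{1}{2} + \frac{\sqrt{D + 252}}{4} = - \frac{1}{2} + \frac{\sqrt{252 + D}}{4}$)
$I{\left(T,W \right)} = W \left(-213 + W\right)$ ($I{\left(T,W \right)} = \left(W - 213\right) W = \left(-213 + W\right) W = W \left(-213 + W\right)$)
$\frac{1}{9529767 + I{\left(618,H{\left(8 \right)} \right)}} = \frac{1}{9529767 + \left(- \frac{1}{2} + \frac{\sqrt{252 + 8}}{4}\right) \left(-213 - \left(\frac{1}{2} - \frac{\sqrt{252 + 8}}{4}\right)\right)} = \frac{1}{9529767 + \left(- \frac{1}{2} + \frac{\sqrt{260}}{4}\right) \left(-213 - \left(\frac{1}{2} - \frac{\sqrt{260}}{4}\right)\right)} = \frac{1}{9529767 + \left(- \frac{1}{2} + \frac{2 \sqrt{65}}{4}\right) \left(-213 - \left(\frac{1}{2} - \frac{2 \sqrt{65}}{4}\right)\right)} = \frac{1}{9529767 + \left(- \frac{1}{2} + \frac{\sqrt{65}}{2}\right) \left(-213 - \left(\frac{1}{2} - \frac{\sqrt{65}}{2}\right)\right)} = \frac{1}{9529767 + \left(- \frac{1}{2} + \frac{\sqrt{65}}{2}\right) \left(- \frac{427}{2} + \frac{\sqrt{65}}{2}\right)} = \frac{1}{9529767 + \left(- \frac{427}{2} + \frac{\sqrt{65}}{2}\right) \left(- \frac{1}{2} + \frac{\sqrt{65}}{2}\right)}$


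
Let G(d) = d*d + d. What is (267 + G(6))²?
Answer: 95481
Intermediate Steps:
G(d) = d + d² (G(d) = d² + d = d + d²)
(267 + G(6))² = (267 + 6*(1 + 6))² = (267 + 6*7)² = (267 + 42)² = 309² = 95481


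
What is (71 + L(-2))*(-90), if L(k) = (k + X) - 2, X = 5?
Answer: -6480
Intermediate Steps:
L(k) = 3 + k (L(k) = (k + 5) - 2 = (5 + k) - 2 = 3 + k)
(71 + L(-2))*(-90) = (71 + (3 - 2))*(-90) = (71 + 1)*(-90) = 72*(-90) = -6480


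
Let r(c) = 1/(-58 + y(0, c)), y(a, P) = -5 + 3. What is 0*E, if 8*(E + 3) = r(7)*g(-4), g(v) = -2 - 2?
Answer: 0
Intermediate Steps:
y(a, P) = -2
g(v) = -4
r(c) = -1/60 (r(c) = 1/(-58 - 2) = 1/(-60) = -1/60)
E = -359/120 (E = -3 + (-1/60*(-4))/8 = -3 + (1/8)*(1/15) = -3 + 1/120 = -359/120 ≈ -2.9917)
0*E = 0*(-359/120) = 0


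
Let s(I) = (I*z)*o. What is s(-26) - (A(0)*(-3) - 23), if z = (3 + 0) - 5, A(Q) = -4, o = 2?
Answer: 115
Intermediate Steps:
z = -2 (z = 3 - 5 = -2)
s(I) = -4*I (s(I) = (I*(-2))*2 = -2*I*2 = -4*I)
s(-26) - (A(0)*(-3) - 23) = -4*(-26) - (-4*(-3) - 23) = 104 - (12 - 23) = 104 - 1*(-11) = 104 + 11 = 115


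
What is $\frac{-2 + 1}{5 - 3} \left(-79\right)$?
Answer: $\frac{79}{2} \approx 39.5$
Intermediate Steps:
$\frac{-2 + 1}{5 - 3} \left(-79\right) = - \frac{1}{2} \left(-79\right) = \left(-1\right) \frac{1}{2} \left(-79\right) = \left(- \frac{1}{2}\right) \left(-79\right) = \frac{79}{2}$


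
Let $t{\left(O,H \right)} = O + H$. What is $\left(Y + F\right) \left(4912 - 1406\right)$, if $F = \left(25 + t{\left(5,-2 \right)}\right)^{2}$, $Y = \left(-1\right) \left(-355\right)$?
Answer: $3993334$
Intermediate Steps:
$Y = 355$
$t{\left(O,H \right)} = H + O$
$F = 784$ ($F = \left(25 + \left(-2 + 5\right)\right)^{2} = \left(25 + 3\right)^{2} = 28^{2} = 784$)
$\left(Y + F\right) \left(4912 - 1406\right) = \left(355 + 784\right) \left(4912 - 1406\right) = 1139 \cdot 3506 = 3993334$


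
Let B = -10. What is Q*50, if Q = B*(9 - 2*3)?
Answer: -1500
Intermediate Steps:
Q = -30 (Q = -10*(9 - 2*3) = -10*(9 - 6) = -10*3 = -30)
Q*50 = -30*50 = -1500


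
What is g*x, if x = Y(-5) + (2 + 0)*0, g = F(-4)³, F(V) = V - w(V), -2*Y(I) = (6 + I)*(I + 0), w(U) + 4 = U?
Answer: 160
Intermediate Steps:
w(U) = -4 + U
Y(I) = -I*(6 + I)/2 (Y(I) = -(6 + I)*(I + 0)/2 = -(6 + I)*I/2 = -I*(6 + I)/2)
F(V) = 4 (F(V) = V - (-4 + V) = V + (4 - V) = 4)
g = 64 (g = 4³ = 64)
x = 5/2 (x = -½*(-5)*(6 - 5) + (2 + 0)*0 = -½*(-5)*1 + 2*0 = 5/2 + 0 = 5/2 ≈ 2.5000)
g*x = 64*(5/2) = 160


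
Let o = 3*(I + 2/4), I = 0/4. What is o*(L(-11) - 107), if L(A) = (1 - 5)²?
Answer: -273/2 ≈ -136.50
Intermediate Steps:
I = 0 (I = 0*(¼) = 0)
L(A) = 16 (L(A) = (-4)² = 16)
o = 3/2 (o = 3*(0 + 2/4) = 3*(0 + 2*(¼)) = 3*(0 + ½) = 3*(½) = 3/2 ≈ 1.5000)
o*(L(-11) - 107) = 3*(16 - 107)/2 = (3/2)*(-91) = -273/2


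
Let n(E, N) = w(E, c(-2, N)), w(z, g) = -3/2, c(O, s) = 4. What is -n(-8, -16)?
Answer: 3/2 ≈ 1.5000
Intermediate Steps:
w(z, g) = -3/2 (w(z, g) = -3*1/2 = -3/2)
n(E, N) = -3/2
-n(-8, -16) = -1*(-3/2) = 3/2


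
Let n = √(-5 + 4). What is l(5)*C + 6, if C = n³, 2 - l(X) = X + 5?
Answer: 6 + 8*I ≈ 6.0 + 8.0*I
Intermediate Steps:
n = I (n = √(-1) = I ≈ 1.0*I)
l(X) = -3 - X (l(X) = 2 - (X + 5) = 2 - (5 + X) = 2 + (-5 - X) = -3 - X)
C = -I (C = I³ = -I ≈ -1.0*I)
l(5)*C + 6 = (-3 - 1*5)*(-I) + 6 = (-3 - 5)*(-I) + 6 = -(-8)*I + 6 = 8*I + 6 = 6 + 8*I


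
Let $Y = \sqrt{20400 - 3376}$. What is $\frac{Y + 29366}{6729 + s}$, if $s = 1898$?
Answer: $\frac{29366}{8627} + \frac{8 \sqrt{266}}{8627} \approx 3.4191$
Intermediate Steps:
$Y = 8 \sqrt{266}$ ($Y = \sqrt{17024} = 8 \sqrt{266} \approx 130.48$)
$\frac{Y + 29366}{6729 + s} = \frac{8 \sqrt{266} + 29366}{6729 + 1898} = \frac{29366 + 8 \sqrt{266}}{8627} = \left(29366 + 8 \sqrt{266}\right) \frac{1}{8627} = \frac{29366}{8627} + \frac{8 \sqrt{266}}{8627}$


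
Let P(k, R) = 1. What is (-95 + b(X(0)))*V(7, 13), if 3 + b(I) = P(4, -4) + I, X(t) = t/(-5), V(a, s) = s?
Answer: -1261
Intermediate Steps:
X(t) = -t/5 (X(t) = t*(-⅕) = -t/5)
b(I) = -2 + I (b(I) = -3 + (1 + I) = -2 + I)
(-95 + b(X(0)))*V(7, 13) = (-95 + (-2 - ⅕*0))*13 = (-95 + (-2 + 0))*13 = (-95 - 2)*13 = -97*13 = -1261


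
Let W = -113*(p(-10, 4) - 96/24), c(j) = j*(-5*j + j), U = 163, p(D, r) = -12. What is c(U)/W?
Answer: -26569/452 ≈ -58.781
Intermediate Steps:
c(j) = -4*j² (c(j) = j*(-4*j) = -4*j²)
W = 1808 (W = -113*(-12 - 96/24) = -113*(-12 - 96*1/24) = -113*(-12 - 4) = -113*(-16) = 1808)
c(U)/W = -4*163²/1808 = -4*26569*(1/1808) = -106276*1/1808 = -26569/452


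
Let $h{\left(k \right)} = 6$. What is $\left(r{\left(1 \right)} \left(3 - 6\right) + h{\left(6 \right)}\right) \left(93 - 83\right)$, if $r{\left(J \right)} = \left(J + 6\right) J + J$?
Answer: $-180$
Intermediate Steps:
$r{\left(J \right)} = J + J \left(6 + J\right)$ ($r{\left(J \right)} = \left(6 + J\right) J + J = J \left(6 + J\right) + J = J + J \left(6 + J\right)$)
$\left(r{\left(1 \right)} \left(3 - 6\right) + h{\left(6 \right)}\right) \left(93 - 83\right) = \left(1 \left(7 + 1\right) \left(3 - 6\right) + 6\right) \left(93 - 83\right) = \left(1 \cdot 8 \left(3 - 6\right) + 6\right) 10 = \left(8 \left(-3\right) + 6\right) 10 = \left(-24 + 6\right) 10 = \left(-18\right) 10 = -180$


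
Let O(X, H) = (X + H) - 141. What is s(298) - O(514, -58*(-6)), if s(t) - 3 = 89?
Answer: -629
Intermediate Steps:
s(t) = 92 (s(t) = 3 + 89 = 92)
O(X, H) = -141 + H + X (O(X, H) = (H + X) - 141 = -141 + H + X)
s(298) - O(514, -58*(-6)) = 92 - (-141 - 58*(-6) + 514) = 92 - (-141 + 348 + 514) = 92 - 1*721 = 92 - 721 = -629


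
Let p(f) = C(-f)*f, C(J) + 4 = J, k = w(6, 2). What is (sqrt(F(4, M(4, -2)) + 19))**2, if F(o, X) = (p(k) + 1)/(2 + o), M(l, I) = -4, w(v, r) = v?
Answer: 55/6 ≈ 9.1667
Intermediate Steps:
k = 6
C(J) = -4 + J
p(f) = f*(-4 - f) (p(f) = (-4 - f)*f = f*(-4 - f))
F(o, X) = -59/(2 + o) (F(o, X) = (-1*6*(4 + 6) + 1)/(2 + o) = (-1*6*10 + 1)/(2 + o) = (-60 + 1)/(2 + o) = -59/(2 + o))
(sqrt(F(4, M(4, -2)) + 19))**2 = (sqrt(-59/(2 + 4) + 19))**2 = (sqrt(-59/6 + 19))**2 = (sqrt(55/6))**2 = (sqrt(330)/6)**2 = 55/6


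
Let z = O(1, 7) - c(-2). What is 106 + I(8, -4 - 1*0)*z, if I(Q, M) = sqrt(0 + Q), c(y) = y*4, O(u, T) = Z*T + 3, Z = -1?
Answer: 106 + 8*sqrt(2) ≈ 117.31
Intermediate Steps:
O(u, T) = 3 - T (O(u, T) = -T + 3 = 3 - T)
c(y) = 4*y
I(Q, M) = sqrt(Q)
z = 4 (z = (3 - 1*7) - 4*(-2) = (3 - 7) - 1*(-8) = -4 + 8 = 4)
106 + I(8, -4 - 1*0)*z = 106 + sqrt(8)*4 = 106 + (2*sqrt(2))*4 = 106 + 8*sqrt(2)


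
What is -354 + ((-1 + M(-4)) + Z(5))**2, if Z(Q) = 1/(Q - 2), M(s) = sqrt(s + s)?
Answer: -3254/9 - 8*I*sqrt(2)/3 ≈ -361.56 - 3.7712*I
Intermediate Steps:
M(s) = sqrt(2)*sqrt(s) (M(s) = sqrt(2*s) = sqrt(2)*sqrt(s))
Z(Q) = 1/(-2 + Q)
-354 + ((-1 + M(-4)) + Z(5))**2 = -354 + ((-1 + sqrt(2)*sqrt(-4)) + 1/(-2 + 5))**2 = -354 + ((-1 + sqrt(2)*(2*I)) + 1/3)**2 = -354 + ((-1 + 2*I*sqrt(2)) + 1/3)**2 = -354 + (-2/3 + 2*I*sqrt(2))**2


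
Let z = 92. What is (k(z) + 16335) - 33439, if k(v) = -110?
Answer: -17214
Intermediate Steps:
(k(z) + 16335) - 33439 = (-110 + 16335) - 33439 = 16225 - 33439 = -17214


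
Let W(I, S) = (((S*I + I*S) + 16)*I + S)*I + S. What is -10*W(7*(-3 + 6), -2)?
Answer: 300320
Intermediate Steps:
W(I, S) = S + I*(S + I*(16 + 2*I*S)) (W(I, S) = (((I*S + I*S) + 16)*I + S)*I + S = ((2*I*S + 16)*I + S)*I + S = ((16 + 2*I*S)*I + S)*I + S = (I*(16 + 2*I*S) + S)*I + S = (S + I*(16 + 2*I*S))*I + S = I*(S + I*(16 + 2*I*S)) + S = S + I*(S + I*(16 + 2*I*S)))
-10*W(7*(-3 + 6), -2) = -10*(-2 + 16*(7*(-3 + 6))**2 + (7*(-3 + 6))*(-2) + 2*(-2)*(7*(-3 + 6))**3) = -10*(-2 + 16*(7*3)**2 + (7*3)*(-2) + 2*(-2)*(7*3)**3) = -10*(-2 + 16*21**2 + 21*(-2) + 2*(-2)*21**3) = -10*(-2 + 16*441 - 42 + 2*(-2)*9261) = -10*(-2 + 7056 - 42 - 37044) = -10*(-30032) = 300320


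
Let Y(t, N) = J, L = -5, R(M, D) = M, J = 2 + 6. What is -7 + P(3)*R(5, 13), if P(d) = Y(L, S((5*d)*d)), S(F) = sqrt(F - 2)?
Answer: 33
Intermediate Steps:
J = 8
S(F) = sqrt(-2 + F)
Y(t, N) = 8
P(d) = 8
-7 + P(3)*R(5, 13) = -7 + 8*5 = -7 + 40 = 33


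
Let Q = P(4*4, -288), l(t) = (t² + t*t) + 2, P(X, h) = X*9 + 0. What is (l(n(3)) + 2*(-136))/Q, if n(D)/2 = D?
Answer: -11/8 ≈ -1.3750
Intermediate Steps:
n(D) = 2*D
P(X, h) = 9*X (P(X, h) = 9*X + 0 = 9*X)
l(t) = 2 + 2*t² (l(t) = (t² + t²) + 2 = 2*t² + 2 = 2 + 2*t²)
Q = 144 (Q = 9*(4*4) = 9*16 = 144)
(l(n(3)) + 2*(-136))/Q = ((2 + 2*(2*3)²) + 2*(-136))/144 = ((2 + 2*6²) - 272)*(1/144) = ((2 + 2*36) - 272)*(1/144) = ((2 + 72) - 272)*(1/144) = (74 - 272)*(1/144) = -198*1/144 = -11/8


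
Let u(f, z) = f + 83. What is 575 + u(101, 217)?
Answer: 759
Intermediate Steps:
u(f, z) = 83 + f
575 + u(101, 217) = 575 + (83 + 101) = 575 + 184 = 759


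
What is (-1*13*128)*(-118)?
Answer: 196352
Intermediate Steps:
(-1*13*128)*(-118) = -13*128*(-118) = -1664*(-118) = 196352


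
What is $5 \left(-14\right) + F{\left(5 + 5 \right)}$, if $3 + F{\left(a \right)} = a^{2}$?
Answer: $27$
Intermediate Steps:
$F{\left(a \right)} = -3 + a^{2}$
$5 \left(-14\right) + F{\left(5 + 5 \right)} = 5 \left(-14\right) - \left(3 - \left(5 + 5\right)^{2}\right) = -70 - \left(3 - 10^{2}\right) = -70 + \left(-3 + 100\right) = -70 + 97 = 27$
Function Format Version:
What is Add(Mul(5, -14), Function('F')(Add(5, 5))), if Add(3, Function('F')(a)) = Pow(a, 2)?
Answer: 27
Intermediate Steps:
Function('F')(a) = Add(-3, Pow(a, 2))
Add(Mul(5, -14), Function('F')(Add(5, 5))) = Add(Mul(5, -14), Add(-3, Pow(Add(5, 5), 2))) = Add(-70, Add(-3, Pow(10, 2))) = Add(-70, Add(-3, 100)) = Add(-70, 97) = 27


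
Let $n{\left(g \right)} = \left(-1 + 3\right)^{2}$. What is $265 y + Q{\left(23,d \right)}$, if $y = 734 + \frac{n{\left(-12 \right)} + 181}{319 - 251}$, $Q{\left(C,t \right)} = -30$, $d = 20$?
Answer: $\frac{13273665}{68} \approx 1.952 \cdot 10^{5}$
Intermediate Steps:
$n{\left(g \right)} = 4$ ($n{\left(g \right)} = 2^{2} = 4$)
$y = \frac{50097}{68}$ ($y = 734 + \frac{4 + 181}{319 - 251} = 734 + \frac{185}{68} = \frac{50097}{68} \approx 736.72$)
$265 y + Q{\left(23,d \right)} = 265 \cdot \frac{50097}{68} - 30 = \frac{13275705}{68} - 30 = \frac{13273665}{68}$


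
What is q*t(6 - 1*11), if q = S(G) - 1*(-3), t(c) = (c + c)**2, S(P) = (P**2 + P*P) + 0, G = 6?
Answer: 7500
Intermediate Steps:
S(P) = 2*P**2 (S(P) = (P**2 + P**2) + 0 = 2*P**2 + 0 = 2*P**2)
t(c) = 4*c**2 (t(c) = (2*c)**2 = 4*c**2)
q = 75 (q = 2*6**2 - 1*(-3) = 2*36 + 3 = 72 + 3 = 75)
q*t(6 - 1*11) = 75*(4*(6 - 1*11)**2) = 75*(4*(6 - 11)**2) = 75*(4*(-5)**2) = 75*(4*25) = 75*100 = 7500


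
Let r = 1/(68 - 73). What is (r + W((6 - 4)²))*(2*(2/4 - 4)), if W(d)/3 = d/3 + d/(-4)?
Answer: -28/5 ≈ -5.6000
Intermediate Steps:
W(d) = d/4 (W(d) = 3*(d/3 + d/(-4)) = 3*(d*(⅓) + d*(-¼)) = 3*(d/3 - d/4) = 3*(d/12) = d/4)
r = -⅕ (r = 1/(-5) = -⅕ ≈ -0.20000)
(r + W((6 - 4)²))*(2*(2/4 - 4)) = (-⅕ + (6 - 4)²/4)*(2*(2/4 - 4)) = (-⅕ + (¼)*2²)*(2*(2*(¼) - 4)) = (-⅕ + (¼)*4)*(2*(½ - 4)) = (-⅕ + 1)*(2*(-7/2)) = (⅘)*(-7) = -28/5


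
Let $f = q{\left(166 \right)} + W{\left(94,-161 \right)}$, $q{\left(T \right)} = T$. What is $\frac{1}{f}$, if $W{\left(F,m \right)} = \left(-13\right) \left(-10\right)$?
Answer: $\frac{1}{296} \approx 0.0033784$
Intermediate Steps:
$W{\left(F,m \right)} = 130$
$f = 296$ ($f = 166 + 130 = 296$)
$\frac{1}{f} = \frac{1}{296}$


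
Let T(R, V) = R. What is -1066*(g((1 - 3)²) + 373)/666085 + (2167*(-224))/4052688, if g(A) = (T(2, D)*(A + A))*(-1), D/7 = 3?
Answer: -16657339628/24102095415 ≈ -0.69112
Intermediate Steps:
D = 21 (D = 7*3 = 21)
g(A) = -4*A (g(A) = (2*(A + A))*(-1) = (2*(2*A))*(-1) = (4*A)*(-1) = -4*A)
-1066*(g((1 - 3)²) + 373)/666085 + (2167*(-224))/4052688 = -1066*(-4*(1 - 3)² + 373)/666085 + (2167*(-224))/4052688 = -1066*(-4*(-2)² + 373)*(1/666085) - 485408*1/4052688 = -1066*(-4*4 + 373)*(1/666085) - 30338/253293 = -1066*(-16 + 373)*(1/666085) - 30338/253293 = -1066*357*(1/666085) - 30338/253293 = -380562*1/666085 - 30338/253293 = -54366/95155 - 30338/253293 = -16657339628/24102095415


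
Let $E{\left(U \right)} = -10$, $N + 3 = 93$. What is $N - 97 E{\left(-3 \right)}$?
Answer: $1060$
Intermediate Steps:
$N = 90$ ($N = -3 + 93 = 90$)
$N - 97 E{\left(-3 \right)} = 90 - -970 = 90 + 970 = 1060$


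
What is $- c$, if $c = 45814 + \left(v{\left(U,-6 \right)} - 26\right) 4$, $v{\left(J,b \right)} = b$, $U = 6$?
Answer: $-45686$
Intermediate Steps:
$c = 45686$ ($c = 45814 + \left(-6 - 26\right) 4 = 45814 - 128 = 45686$)
$- c = \left(-1\right) 45686 = -45686$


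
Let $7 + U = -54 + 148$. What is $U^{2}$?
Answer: $7569$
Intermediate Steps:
$U = 87$ ($U = -7 + \left(-54 + 148\right) = -7 + 94 = 87$)
$U^{2} = 87^{2} = 7569$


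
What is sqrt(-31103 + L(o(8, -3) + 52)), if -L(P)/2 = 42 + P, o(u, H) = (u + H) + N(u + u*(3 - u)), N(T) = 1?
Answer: I*sqrt(31303) ≈ 176.93*I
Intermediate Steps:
o(u, H) = 1 + H + u (o(u, H) = (u + H) + 1 = (H + u) + 1 = 1 + H + u)
L(P) = -84 - 2*P (L(P) = -2*(42 + P) = -84 - 2*P)
sqrt(-31103 + L(o(8, -3) + 52)) = sqrt(-31103 + (-84 - 2*((1 - 3 + 8) + 52))) = sqrt(-31103 + (-84 - 2*(6 + 52))) = sqrt(-31103 + (-84 - 2*58)) = sqrt(-31103 + (-84 - 116)) = sqrt(-31103 - 200) = sqrt(-31303) = I*sqrt(31303)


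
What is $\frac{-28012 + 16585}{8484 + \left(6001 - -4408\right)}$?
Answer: $- \frac{11427}{18893} \approx -0.60483$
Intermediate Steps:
$\frac{-28012 + 16585}{8484 + \left(6001 - -4408\right)} = - \frac{11427}{8484 + \left(6001 + 4408\right)} = - \frac{11427}{8484 + 10409} = - \frac{11427}{18893}$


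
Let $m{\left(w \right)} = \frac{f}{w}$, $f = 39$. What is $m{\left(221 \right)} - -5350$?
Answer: $\frac{90953}{17} \approx 5350.2$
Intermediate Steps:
$m{\left(w \right)} = \frac{39}{w}$
$m{\left(221 \right)} - -5350 = \frac{39}{221} - -5350 = 39 \cdot \frac{1}{221} + 5350 = \frac{3}{17} + 5350 = \frac{90953}{17}$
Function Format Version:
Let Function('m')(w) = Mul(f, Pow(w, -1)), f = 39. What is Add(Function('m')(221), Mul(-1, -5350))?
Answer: Rational(90953, 17) ≈ 5350.2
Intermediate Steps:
Function('m')(w) = Mul(39, Pow(w, -1))
Add(Function('m')(221), Mul(-1, -5350)) = Add(Mul(39, Pow(221, -1)), Mul(-1, -5350)) = Add(Mul(39, Rational(1, 221)), 5350) = Add(Rational(3, 17), 5350) = Rational(90953, 17)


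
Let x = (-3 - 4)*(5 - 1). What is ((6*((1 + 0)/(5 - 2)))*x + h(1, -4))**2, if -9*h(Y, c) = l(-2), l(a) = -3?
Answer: 27889/9 ≈ 3098.8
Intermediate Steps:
h(Y, c) = 1/3 (h(Y, c) = -1/9*(-3) = 1/3)
x = -28 (x = -7*4 = -28)
((6*((1 + 0)/(5 - 2)))*x + h(1, -4))**2 = ((6*((1 + 0)/(5 - 2)))*(-28) + 1/3)**2 = ((6*(1/3))*(-28) + 1/3)**2 = (2*(-28) + 1/3)**2 = (-56 + 1/3)**2 = (-167/3)**2 = 27889/9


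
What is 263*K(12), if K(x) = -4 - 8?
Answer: -3156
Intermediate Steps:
K(x) = -12
263*K(12) = 263*(-12) = -3156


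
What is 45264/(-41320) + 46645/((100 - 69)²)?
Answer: 235484087/4963565 ≈ 47.443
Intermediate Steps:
45264/(-41320) + 46645/((100 - 69)²) = 45264*(-1/41320) + 46645/(31²) = -5658/5165 + 46645/961 = 235484087/4963565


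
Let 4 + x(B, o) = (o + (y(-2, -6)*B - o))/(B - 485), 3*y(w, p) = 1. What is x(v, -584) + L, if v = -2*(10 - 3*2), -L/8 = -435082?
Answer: 5147884316/1479 ≈ 3.4807e+6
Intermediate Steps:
y(w, p) = 1/3 (y(w, p) = (1/3)*1 = 1/3)
L = 3480656 (L = -8*(-435082) = 3480656)
v = -8 (v = -2*(10 - 6) = -2*4 = -8)
x(B, o) = -4 + B/(3*(-485 + B)) (x(B, o) = -4 + (o + (B/3 - o))/(B - 485) = -4 + (o + (-o + B/3))/(-485 + B) = -4 + (B/3)/(-485 + B) = -4 + B/(3*(-485 + B)))
x(v, -584) + L = (5820 - 11*(-8))/(3*(-485 - 8)) + 3480656 = (1/3)*(5820 + 88)/(-493) + 3480656 = (1/3)*(-1/493)*5908 + 3480656 = -5908/1479 + 3480656 = 5147884316/1479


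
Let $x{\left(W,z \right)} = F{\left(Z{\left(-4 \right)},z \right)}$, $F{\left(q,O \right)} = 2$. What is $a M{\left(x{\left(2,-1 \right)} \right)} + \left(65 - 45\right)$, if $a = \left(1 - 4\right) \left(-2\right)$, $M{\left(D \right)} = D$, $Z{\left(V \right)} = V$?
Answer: $32$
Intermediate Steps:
$x{\left(W,z \right)} = 2$
$a = 6$ ($a = \left(-3\right) \left(-2\right) = 6$)
$a M{\left(x{\left(2,-1 \right)} \right)} + \left(65 - 45\right) = 6 \cdot 2 + \left(65 - 45\right) = 12 + \left(65 - 45\right) = 12 + 20 = 32$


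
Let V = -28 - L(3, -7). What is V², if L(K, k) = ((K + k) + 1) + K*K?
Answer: 1156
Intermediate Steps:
L(K, k) = 1 + K + k + K² (L(K, k) = (1 + K + k) + K² = 1 + K + k + K²)
V = -34 (V = -28 - (1 + 3 - 7 + 3²) = -28 - (1 + 3 - 7 + 9) = -28 - 1*6 = -28 - 6 = -34)
V² = (-34)² = 1156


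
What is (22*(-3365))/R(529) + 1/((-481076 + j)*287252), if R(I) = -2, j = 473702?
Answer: 78405034119719/2118196248 ≈ 37015.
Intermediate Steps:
(22*(-3365))/R(529) + 1/((-481076 + j)*287252) = (22*(-3365))/(-2) + 1/((-481076 + 473702)*287252) = -74030*(-1/2) + (1/287252)/(-7374) = 37015 - 1/7374*1/287252 = 37015 - 1/2118196248 = 78405034119719/2118196248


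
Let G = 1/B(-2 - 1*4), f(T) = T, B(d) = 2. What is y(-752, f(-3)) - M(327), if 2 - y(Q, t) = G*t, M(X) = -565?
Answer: 1137/2 ≈ 568.50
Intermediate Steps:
G = 1/2 ≈ 0.50000
y(Q, t) = 2 - t/2
y(-752, f(-3)) - M(327) = (2 - 1/2*(-3)) - 1*(-565) = (2 + 3/2) + 565 = 7/2 + 565 = 1137/2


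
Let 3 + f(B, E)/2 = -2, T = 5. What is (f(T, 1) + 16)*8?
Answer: 48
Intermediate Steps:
f(B, E) = -10 (f(B, E) = -6 + 2*(-2) = -6 - 4 = -10)
(f(T, 1) + 16)*8 = (-10 + 16)*8 = 6*8 = 48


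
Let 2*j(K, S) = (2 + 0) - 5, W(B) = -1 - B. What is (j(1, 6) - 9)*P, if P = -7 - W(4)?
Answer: 21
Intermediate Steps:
j(K, S) = -3/2 (j(K, S) = ((2 + 0) - 5)/2 = (2 - 5)/2 = (½)*(-3) = -3/2)
P = -2 (P = -7 - (-1 - 1*4) = -7 - (-1 - 4) = -7 - 1*(-5) = -7 + 5 = -2)
(j(1, 6) - 9)*P = (-3/2 - 9)*(-2) = -21/2*(-2) = 21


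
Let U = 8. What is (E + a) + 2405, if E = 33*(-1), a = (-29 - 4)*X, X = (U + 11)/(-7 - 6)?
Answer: 31463/13 ≈ 2420.2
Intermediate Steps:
X = -19/13 (X = (8 + 11)/(-7 - 6) = 19/(-13) = 19*(-1/13) = -19/13 ≈ -1.4615)
a = 627/13 (a = (-29 - 4)*(-19/13) = -33*(-19/13) = 627/13 ≈ 48.231)
E = -33
(E + a) + 2405 = (-33 + 627/13) + 2405 = 198/13 + 2405 = 31463/13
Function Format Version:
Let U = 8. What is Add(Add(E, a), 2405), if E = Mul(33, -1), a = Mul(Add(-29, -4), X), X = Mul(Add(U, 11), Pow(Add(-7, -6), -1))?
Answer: Rational(31463, 13) ≈ 2420.2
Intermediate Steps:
X = Rational(-19, 13) (X = Mul(Add(8, 11), Pow(Add(-7, -6), -1)) = Mul(19, Pow(-13, -1)) = Mul(19, Rational(-1, 13)) = Rational(-19, 13) ≈ -1.4615)
a = Rational(627, 13) (a = Mul(Add(-29, -4), Rational(-19, 13)) = Mul(-33, Rational(-19, 13)) = Rational(627, 13) ≈ 48.231)
E = -33
Add(Add(E, a), 2405) = Add(Add(-33, Rational(627, 13)), 2405) = Add(Rational(198, 13), 2405) = Rational(31463, 13)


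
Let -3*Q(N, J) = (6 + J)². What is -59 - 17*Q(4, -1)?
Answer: 248/3 ≈ 82.667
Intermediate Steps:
Q(N, J) = -(6 + J)²/3
-59 - 17*Q(4, -1) = -59 - (-17)*(6 - 1)²/3 = -59 - (-17)*5²/3 = -59 - (-17)*25/3 = -59 - 17*(-25/3) = -59 + 425/3 = 248/3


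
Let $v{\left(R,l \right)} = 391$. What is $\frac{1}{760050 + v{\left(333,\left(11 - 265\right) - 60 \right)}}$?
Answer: $\frac{1}{760441} \approx 1.315 \cdot 10^{-6}$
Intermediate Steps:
$\frac{1}{760050 + v{\left(333,\left(11 - 265\right) - 60 \right)}} = \frac{1}{760050 + 391} = \frac{1}{760441}$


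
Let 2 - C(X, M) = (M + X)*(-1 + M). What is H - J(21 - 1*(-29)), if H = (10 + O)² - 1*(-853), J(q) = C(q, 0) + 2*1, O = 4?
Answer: 995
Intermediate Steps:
C(X, M) = 2 - (-1 + M)*(M + X) (C(X, M) = 2 - (M + X)*(-1 + M) = 2 - (-1 + M)*(M + X))
J(q) = 4 + q (J(q) = (2 + 0 + q - 1*0² - 1*0*q) + 2*1 = (2 + 0 + q - 1*0 + 0) + 2 = (2 + 0 + q + 0 + 0) + 2 = (2 + q) + 2 = 4 + q)
H = 1049 (H = (10 + 4)² - 1*(-853) = 14² + 853 = 196 + 853 = 1049)
H - J(21 - 1*(-29)) = 1049 - (4 + (21 - 1*(-29))) = 1049 - (4 + (21 + 29)) = 1049 - (4 + 50) = 1049 - 1*54 = 1049 - 54 = 995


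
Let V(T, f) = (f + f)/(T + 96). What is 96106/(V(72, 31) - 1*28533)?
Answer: -8072904/2396741 ≈ -3.3683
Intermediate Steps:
V(T, f) = 2*f/(96 + T) (V(T, f) = (2*f)/(96 + T) = 2*f/(96 + T))
96106/(V(72, 31) - 1*28533) = 96106/(2*31/(96 + 72) - 1*28533) = 96106/(2*31/168 - 28533) = 96106/(2*31*(1/168) - 28533) = 96106/(31/84 - 28533) = 96106/(-2396741/84) = 96106*(-84/2396741) = -8072904/2396741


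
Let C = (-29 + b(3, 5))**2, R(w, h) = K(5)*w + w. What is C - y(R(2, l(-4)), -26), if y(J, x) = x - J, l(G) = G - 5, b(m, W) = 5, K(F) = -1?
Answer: 602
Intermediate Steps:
l(G) = -5 + G
R(w, h) = 0 (R(w, h) = -w + w = 0)
C = 576 (C = (-29 + 5)**2 = (-24)**2 = 576)
C - y(R(2, l(-4)), -26) = 576 - (-26 - 1*0) = 576 - (-26 + 0) = 576 - 1*(-26) = 576 + 26 = 602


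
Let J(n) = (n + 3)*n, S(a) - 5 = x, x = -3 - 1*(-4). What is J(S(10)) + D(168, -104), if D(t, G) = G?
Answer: -50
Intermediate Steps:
x = 1 (x = -3 + 4 = 1)
S(a) = 6 (S(a) = 5 + 1 = 6)
J(n) = n*(3 + n) (J(n) = (3 + n)*n = n*(3 + n))
J(S(10)) + D(168, -104) = 6*(3 + 6) - 104 = 6*9 - 104 = 54 - 104 = -50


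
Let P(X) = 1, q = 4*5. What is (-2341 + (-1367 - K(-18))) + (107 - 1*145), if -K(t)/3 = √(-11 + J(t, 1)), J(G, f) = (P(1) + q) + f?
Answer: -3746 + 3*√11 ≈ -3736.1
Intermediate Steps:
q = 20
J(G, f) = 21 + f (J(G, f) = (1 + 20) + f = 21 + f)
K(t) = -3*√11 (K(t) = -3*√(-11 + (21 + 1)) = -3*√(-11 + 22) = -3*√11)
(-2341 + (-1367 - K(-18))) + (107 - 1*145) = (-2341 + (-1367 - (-3)*√11)) + (107 - 1*145) = (-2341 + (-1367 + 3*√11)) + (107 - 145) = (-3708 + 3*√11) - 38 = -3746 + 3*√11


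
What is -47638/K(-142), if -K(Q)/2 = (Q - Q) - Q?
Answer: 23819/142 ≈ 167.74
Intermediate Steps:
K(Q) = 2*Q (K(Q) = -2*((Q - Q) - Q) = -2*(0 - Q) = -(-2)*Q = 2*Q)
-47638/K(-142) = -47638/(2*(-142)) = -47638/(-284) = -47638*(-1/284) = 23819/142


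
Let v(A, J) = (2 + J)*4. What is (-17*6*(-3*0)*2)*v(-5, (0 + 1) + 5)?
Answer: 0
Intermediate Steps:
v(A, J) = 8 + 4*J
(-17*6*(-3*0)*2)*v(-5, (0 + 1) + 5) = (-17*6*(-3*0)*2)*(8 + 4*((0 + 1) + 5)) = (-17*6*0*2)*(8 + 4*(1 + 5)) = (-0*2)*(8 + 4*6) = (-17*0)*(8 + 24) = 0*32 = 0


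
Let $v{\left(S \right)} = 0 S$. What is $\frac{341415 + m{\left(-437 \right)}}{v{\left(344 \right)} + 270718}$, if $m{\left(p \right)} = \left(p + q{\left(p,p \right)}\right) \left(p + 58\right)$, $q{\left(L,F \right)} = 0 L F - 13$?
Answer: $\frac{511965}{270718} \approx 1.8911$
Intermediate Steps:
$q{\left(L,F \right)} = -13$ ($q{\left(L,F \right)} = 0 F - 13 = 0 - 13 = -13$)
$v{\left(S \right)} = 0$
$m{\left(p \right)} = \left(-13 + p\right) \left(58 + p\right)$ ($m{\left(p \right)} = \left(p - 13\right) \left(p + 58\right) = \left(-13 + p\right) \left(58 + p\right)$)
$\frac{341415 + m{\left(-437 \right)}}{v{\left(344 \right)} + 270718} = \frac{341415 + \left(-754 + \left(-437\right)^{2} + 45 \left(-437\right)\right)}{0 + 270718} = \frac{341415 - -170550}{270718} = \left(341415 + 170550\right) \frac{1}{270718} = 511965 \cdot \frac{1}{270718} = \frac{511965}{270718}$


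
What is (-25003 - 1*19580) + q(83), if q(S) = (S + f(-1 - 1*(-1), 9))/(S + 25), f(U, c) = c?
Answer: -1203718/27 ≈ -44582.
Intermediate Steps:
q(S) = (9 + S)/(25 + S) (q(S) = (S + 9)/(S + 25) = (9 + S)/(25 + S))
(-25003 - 1*19580) + q(83) = (-25003 - 1*19580) + (9 + 83)/(25 + 83) = (-25003 - 19580) + 92/108 = -44583 + (1/108)*92 = -44583 + 23/27 = -1203718/27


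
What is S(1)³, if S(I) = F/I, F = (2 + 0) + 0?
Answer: 8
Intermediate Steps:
F = 2 (F = 2 + 0 = 2)
S(I) = 2/I
S(1)³ = (2/1)³ = (2*1)³ = 2³ = 8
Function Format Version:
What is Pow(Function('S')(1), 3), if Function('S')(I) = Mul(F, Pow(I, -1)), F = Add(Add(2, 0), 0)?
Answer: 8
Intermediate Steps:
F = 2 (F = Add(2, 0) = 2)
Function('S')(I) = Mul(2, Pow(I, -1))
Pow(Function('S')(1), 3) = Pow(Mul(2, Pow(1, -1)), 3) = Pow(Mul(2, 1), 3) = Pow(2, 3) = 8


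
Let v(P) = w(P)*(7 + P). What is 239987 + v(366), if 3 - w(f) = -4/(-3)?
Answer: 721826/3 ≈ 2.4061e+5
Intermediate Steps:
w(f) = 5/3 (w(f) = 3 - (-4)/(-3) = 3 - (-4)*(-1)/3 = 3 - 1*4/3 = 3 - 4/3 = 5/3)
v(P) = 35/3 + 5*P/3 (v(P) = 5*(7 + P)/3 = 35/3 + 5*P/3)
239987 + v(366) = 239987 + (35/3 + (5/3)*366) = 239987 + (35/3 + 610) = 239987 + 1865/3 = 721826/3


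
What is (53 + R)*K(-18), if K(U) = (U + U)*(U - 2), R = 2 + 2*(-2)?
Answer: 36720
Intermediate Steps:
R = -2 (R = 2 - 4 = -2)
K(U) = 2*U*(-2 + U) (K(U) = (2*U)*(-2 + U) = 2*U*(-2 + U))
(53 + R)*K(-18) = (53 - 2)*(2*(-18)*(-2 - 18)) = 51*(2*(-18)*(-20)) = 51*720 = 36720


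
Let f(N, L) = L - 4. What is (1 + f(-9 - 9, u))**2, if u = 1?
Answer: 4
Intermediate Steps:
f(N, L) = -4 + L
(1 + f(-9 - 9, u))**2 = (1 + (-4 + 1))**2 = (1 - 3)**2 = (-2)**2 = 4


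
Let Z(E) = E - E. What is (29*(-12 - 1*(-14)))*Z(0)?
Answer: 0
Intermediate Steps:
Z(E) = 0
(29*(-12 - 1*(-14)))*Z(0) = (29*(-12 - 1*(-14)))*0 = (29*(-12 + 14))*0 = (29*2)*0 = 58*0 = 0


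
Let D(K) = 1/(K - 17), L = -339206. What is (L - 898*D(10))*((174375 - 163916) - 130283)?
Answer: 284407536256/7 ≈ 4.0630e+10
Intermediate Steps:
D(K) = 1/(-17 + K)
(L - 898*D(10))*((174375 - 163916) - 130283) = (-339206 - 898/(-17 + 10))*((174375 - 163916) - 130283) = (-339206 - 898/(-7))*(10459 - 130283) = (-339206 - 898*(-⅐))*(-119824) = (-339206 + 898/7)*(-119824) = -2373544/7*(-119824) = 284407536256/7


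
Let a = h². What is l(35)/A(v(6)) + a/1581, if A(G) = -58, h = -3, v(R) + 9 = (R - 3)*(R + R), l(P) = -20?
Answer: 5357/15283 ≈ 0.35052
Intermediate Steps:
v(R) = -9 + 2*R*(-3 + R) (v(R) = -9 + (R - 3)*(R + R) = -9 + (-3 + R)*(2*R) = -9 + 2*R*(-3 + R))
a = 9 (a = (-3)² = 9)
l(35)/A(v(6)) + a/1581 = -20/(-58) + 9/1581 = -20*(-1/58) + 9*(1/1581) = 10/29 + 3/527 = 5357/15283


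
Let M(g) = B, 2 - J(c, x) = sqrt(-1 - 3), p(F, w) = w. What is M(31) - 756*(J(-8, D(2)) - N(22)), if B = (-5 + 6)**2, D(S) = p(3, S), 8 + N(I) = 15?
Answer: 3781 + 1512*I ≈ 3781.0 + 1512.0*I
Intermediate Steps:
N(I) = 7 (N(I) = -8 + 15 = 7)
D(S) = S
J(c, x) = 2 - 2*I (J(c, x) = 2 - sqrt(-1 - 3) = 2 - sqrt(-4) = 2 - 2*I)
B = 1 (B = 1**2 = 1)
M(g) = 1
M(31) - 756*(J(-8, D(2)) - N(22)) = 1 - 756*((2 - 2*I) - 1*7) = 1 - 756*((2 - 2*I) - 7) = 1 - 756*(-5 - 2*I) = 1 + (3780 + 1512*I) = 3781 + 1512*I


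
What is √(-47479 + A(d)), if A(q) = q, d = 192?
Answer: I*√47287 ≈ 217.46*I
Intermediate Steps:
√(-47479 + A(d)) = √(-47479 + 192) = √(-47287) = I*√47287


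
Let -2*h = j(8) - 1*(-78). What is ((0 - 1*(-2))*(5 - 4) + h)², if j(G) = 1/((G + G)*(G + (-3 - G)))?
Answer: 12609601/9216 ≈ 1368.2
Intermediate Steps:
j(G) = -1/(6*G) (j(G) = 1/((2*G)*(-3)) = 1/(-6*G) = -1/(6*G))
h = -3743/96 (h = -(-⅙/8 - 1*(-78))/2 = -(-⅙*⅛ + 78)/2 = -(-1/48 + 78)/2 = -½*3743/48 = -3743/96 ≈ -38.990)
((0 - 1*(-2))*(5 - 4) + h)² = ((0 - 1*(-2))*(5 - 4) - 3743/96)² = ((0 + 2)*1 - 3743/96)² = (2*1 - 3743/96)² = (2 - 3743/96)² = (-3551/96)² = 12609601/9216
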